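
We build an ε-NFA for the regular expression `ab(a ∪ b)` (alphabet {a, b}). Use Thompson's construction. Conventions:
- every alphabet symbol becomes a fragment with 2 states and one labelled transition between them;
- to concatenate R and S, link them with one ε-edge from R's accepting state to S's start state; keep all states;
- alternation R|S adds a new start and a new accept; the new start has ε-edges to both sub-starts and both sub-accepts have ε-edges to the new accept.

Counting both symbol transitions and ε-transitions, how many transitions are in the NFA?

10

Recursing over subexpressions:
Each of the 4 symbol leaves contributes 1 transition (1 symbol, 0 ε).
  a ∪ b : 6 transitions (2 symbol, 4 ε)
  ab(a ∪ b) : 10 transitions (4 symbol, 6 ε)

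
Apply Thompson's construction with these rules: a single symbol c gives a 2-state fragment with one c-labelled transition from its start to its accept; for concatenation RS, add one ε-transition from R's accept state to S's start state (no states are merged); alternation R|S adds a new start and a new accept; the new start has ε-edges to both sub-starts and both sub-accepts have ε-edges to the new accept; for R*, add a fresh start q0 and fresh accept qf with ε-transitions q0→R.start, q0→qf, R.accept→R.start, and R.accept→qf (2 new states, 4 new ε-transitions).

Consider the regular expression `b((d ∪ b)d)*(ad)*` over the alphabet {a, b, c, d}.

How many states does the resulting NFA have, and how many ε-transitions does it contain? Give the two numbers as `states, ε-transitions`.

18, 16

Building bottom-up:
Each of the 6 symbol leaves contributes 2 states and 0 ε-transitions.
  d ∪ b — 6 states, 4 ε-transitions
  (d ∪ b)d — 8 states, 5 ε-transitions
  ((d ∪ b)d)* — 10 states, 9 ε-transitions
  ad — 4 states, 1 ε-transition
  (ad)* — 6 states, 5 ε-transitions
  b((d ∪ b)d)*(ad)* — 18 states, 16 ε-transitions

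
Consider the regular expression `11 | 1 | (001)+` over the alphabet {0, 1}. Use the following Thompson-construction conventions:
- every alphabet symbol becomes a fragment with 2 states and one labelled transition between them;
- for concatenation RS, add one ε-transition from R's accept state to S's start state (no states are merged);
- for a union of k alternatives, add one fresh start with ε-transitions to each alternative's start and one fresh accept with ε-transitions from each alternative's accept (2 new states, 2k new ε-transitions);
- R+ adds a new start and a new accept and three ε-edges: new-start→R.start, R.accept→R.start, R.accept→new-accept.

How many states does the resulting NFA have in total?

16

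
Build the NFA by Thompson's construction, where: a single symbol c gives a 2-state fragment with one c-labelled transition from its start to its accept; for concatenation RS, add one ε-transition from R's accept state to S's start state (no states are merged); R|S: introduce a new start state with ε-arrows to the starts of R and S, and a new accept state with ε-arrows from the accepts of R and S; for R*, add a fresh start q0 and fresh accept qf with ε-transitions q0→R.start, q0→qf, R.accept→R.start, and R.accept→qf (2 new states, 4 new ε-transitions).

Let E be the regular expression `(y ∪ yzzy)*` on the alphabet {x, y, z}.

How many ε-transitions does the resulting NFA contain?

11

Recursing over subexpressions:
Each of the 5 symbol leaves contributes 0 ε-transitions.
  yzzy = 3 ε-transitions
  y ∪ yzzy = 7 ε-transitions
  (y ∪ yzzy)* = 11 ε-transitions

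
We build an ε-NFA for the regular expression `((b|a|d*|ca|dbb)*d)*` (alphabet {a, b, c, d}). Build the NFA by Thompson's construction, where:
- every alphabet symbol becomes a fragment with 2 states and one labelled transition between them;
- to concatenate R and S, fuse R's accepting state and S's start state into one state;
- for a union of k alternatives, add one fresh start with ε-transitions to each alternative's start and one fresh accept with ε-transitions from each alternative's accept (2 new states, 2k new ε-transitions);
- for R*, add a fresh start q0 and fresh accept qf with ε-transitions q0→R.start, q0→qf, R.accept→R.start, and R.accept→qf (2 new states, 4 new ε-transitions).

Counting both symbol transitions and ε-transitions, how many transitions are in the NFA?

31

Building bottom-up:
Each of the 9 symbol leaves contributes 1 transition (1 symbol, 0 ε).
  d* — 5 transitions (1 symbol, 4 ε)
  ca — 2 transitions (2 symbol, 0 ε)
  dbb — 3 transitions (3 symbol, 0 ε)
  b|a|d*|ca|dbb — 22 transitions (8 symbol, 14 ε)
  (b|a|d*|ca|dbb)* — 26 transitions (8 symbol, 18 ε)
  (b|a|d*|ca|dbb)*d — 27 transitions (9 symbol, 18 ε)
  ((b|a|d*|ca|dbb)*d)* — 31 transitions (9 symbol, 22 ε)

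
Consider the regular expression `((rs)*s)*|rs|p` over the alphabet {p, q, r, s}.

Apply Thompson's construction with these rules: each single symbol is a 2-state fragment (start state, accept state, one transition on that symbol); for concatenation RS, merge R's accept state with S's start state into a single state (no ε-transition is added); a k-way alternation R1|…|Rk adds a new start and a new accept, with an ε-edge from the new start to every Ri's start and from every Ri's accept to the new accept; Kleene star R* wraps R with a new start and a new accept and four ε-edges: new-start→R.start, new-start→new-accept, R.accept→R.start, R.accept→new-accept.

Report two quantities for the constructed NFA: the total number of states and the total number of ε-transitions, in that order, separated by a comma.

15, 14

Bottom-up over the parse tree:
Each of the 6 symbol leaves contributes 2 states and 0 ε-transitions.
  rs : 3 states, 0 ε-transitions
  (rs)* : 5 states, 4 ε-transitions
  (rs)*s : 6 states, 4 ε-transitions
  ((rs)*s)* : 8 states, 8 ε-transitions
  rs : 3 states, 0 ε-transitions
  ((rs)*s)*|rs|p : 15 states, 14 ε-transitions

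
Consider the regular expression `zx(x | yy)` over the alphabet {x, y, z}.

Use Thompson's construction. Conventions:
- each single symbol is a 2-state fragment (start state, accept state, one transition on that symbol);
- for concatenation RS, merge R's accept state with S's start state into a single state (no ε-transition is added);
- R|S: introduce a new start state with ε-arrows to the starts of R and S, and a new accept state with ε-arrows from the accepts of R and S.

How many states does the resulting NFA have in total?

Per subexpression:
Each of the 5 symbol leaves contributes a 2-state fragment.
  yy → 3 states
  x | yy → 7 states
  zx(x | yy) → 9 states

9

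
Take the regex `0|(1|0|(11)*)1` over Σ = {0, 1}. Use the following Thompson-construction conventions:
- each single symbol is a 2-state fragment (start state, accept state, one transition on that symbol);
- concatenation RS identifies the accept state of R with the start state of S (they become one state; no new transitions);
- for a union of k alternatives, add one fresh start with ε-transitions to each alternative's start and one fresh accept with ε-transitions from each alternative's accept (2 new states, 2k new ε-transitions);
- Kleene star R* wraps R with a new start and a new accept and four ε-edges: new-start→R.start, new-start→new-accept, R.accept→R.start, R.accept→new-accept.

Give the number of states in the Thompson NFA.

16

Recursing over subexpressions:
Each of the 6 symbol leaves contributes a 2-state fragment.
  11 — 3 states
  (11)* — 5 states
  1|0|(11)* — 11 states
  (1|0|(11)*)1 — 12 states
  0|(1|0|(11)*)1 — 16 states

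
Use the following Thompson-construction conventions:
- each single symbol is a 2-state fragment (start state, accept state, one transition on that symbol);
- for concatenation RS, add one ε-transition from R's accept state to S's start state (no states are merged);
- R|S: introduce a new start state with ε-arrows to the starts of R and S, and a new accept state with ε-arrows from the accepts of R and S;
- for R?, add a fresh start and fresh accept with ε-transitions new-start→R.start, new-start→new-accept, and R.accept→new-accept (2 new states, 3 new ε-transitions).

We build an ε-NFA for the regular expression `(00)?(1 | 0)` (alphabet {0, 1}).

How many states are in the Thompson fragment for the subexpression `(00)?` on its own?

6

Fragment for `(00)?`:
Each of the 2 symbol leaves contributes a 2-state fragment.
  00 : 4 states
  (00)? : 6 states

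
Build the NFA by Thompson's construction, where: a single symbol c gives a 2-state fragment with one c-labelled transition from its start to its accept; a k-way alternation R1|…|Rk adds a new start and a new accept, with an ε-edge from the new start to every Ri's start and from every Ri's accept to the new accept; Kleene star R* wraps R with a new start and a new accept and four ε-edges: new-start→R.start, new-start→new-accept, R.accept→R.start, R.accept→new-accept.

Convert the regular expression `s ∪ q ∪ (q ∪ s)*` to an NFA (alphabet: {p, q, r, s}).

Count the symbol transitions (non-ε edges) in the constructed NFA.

By structural recursion:
Each of the 4 symbol leaves contributes exactly 1 symbol transition.
  q ∪ s = 2 symbol transitions
  (q ∪ s)* = 2 symbol transitions
  s ∪ q ∪ (q ∪ s)* = 4 symbol transitions

4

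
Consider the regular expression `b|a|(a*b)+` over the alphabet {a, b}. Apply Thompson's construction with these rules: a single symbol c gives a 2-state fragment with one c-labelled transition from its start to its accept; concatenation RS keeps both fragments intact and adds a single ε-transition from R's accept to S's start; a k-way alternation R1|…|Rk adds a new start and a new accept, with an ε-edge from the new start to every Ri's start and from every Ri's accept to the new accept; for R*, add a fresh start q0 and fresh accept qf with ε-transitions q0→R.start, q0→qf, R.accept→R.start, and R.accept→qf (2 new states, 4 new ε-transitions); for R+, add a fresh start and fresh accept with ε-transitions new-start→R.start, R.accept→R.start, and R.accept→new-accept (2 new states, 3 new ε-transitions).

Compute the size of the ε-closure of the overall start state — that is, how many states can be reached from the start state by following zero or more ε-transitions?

8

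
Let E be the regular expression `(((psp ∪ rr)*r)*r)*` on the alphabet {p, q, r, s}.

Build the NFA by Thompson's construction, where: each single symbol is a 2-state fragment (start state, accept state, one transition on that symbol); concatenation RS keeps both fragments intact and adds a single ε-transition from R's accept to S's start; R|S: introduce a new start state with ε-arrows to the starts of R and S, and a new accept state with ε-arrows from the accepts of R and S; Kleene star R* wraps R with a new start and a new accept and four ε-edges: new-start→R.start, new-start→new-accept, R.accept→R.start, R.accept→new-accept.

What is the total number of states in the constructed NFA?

22

Building bottom-up:
Each of the 7 symbol leaves contributes a 2-state fragment.
  psp = 6 states
  rr = 4 states
  psp ∪ rr = 12 states
  (psp ∪ rr)* = 14 states
  (psp ∪ rr)*r = 16 states
  ((psp ∪ rr)*r)* = 18 states
  ((psp ∪ rr)*r)*r = 20 states
  (((psp ∪ rr)*r)*r)* = 22 states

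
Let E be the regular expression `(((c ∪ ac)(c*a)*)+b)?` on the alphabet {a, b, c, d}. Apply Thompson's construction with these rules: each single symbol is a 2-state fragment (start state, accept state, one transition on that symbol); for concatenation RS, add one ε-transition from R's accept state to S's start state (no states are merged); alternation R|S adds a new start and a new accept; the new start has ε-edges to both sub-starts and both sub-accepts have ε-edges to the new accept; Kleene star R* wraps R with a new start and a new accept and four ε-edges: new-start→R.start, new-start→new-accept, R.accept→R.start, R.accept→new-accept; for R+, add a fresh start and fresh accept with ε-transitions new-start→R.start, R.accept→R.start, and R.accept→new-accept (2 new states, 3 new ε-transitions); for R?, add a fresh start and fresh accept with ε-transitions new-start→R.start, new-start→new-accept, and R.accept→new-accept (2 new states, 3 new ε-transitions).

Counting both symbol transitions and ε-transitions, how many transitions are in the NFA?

Building bottom-up:
Each of the 6 symbol leaves contributes 1 transition (1 symbol, 0 ε).
  ac = 3 transitions (2 symbol, 1 ε)
  c ∪ ac = 8 transitions (3 symbol, 5 ε)
  c* = 5 transitions (1 symbol, 4 ε)
  c*a = 7 transitions (2 symbol, 5 ε)
  (c*a)* = 11 transitions (2 symbol, 9 ε)
  (c ∪ ac)(c*a)* = 20 transitions (5 symbol, 15 ε)
  ((c ∪ ac)(c*a)*)+ = 23 transitions (5 symbol, 18 ε)
  ((c ∪ ac)(c*a)*)+b = 25 transitions (6 symbol, 19 ε)
  (((c ∪ ac)(c*a)*)+b)? = 28 transitions (6 symbol, 22 ε)

28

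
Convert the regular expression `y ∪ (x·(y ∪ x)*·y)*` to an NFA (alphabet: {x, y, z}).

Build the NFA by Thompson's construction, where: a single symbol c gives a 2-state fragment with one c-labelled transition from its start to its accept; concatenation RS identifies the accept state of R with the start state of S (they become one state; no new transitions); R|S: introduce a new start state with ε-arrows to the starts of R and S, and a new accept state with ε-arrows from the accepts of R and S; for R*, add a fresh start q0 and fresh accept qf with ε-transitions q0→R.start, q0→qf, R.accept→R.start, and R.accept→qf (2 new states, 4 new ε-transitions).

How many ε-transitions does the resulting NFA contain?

16

Recursing over subexpressions:
Each of the 5 symbol leaves contributes 0 ε-transitions.
  y ∪ x → 4 ε-transitions
  (y ∪ x)* → 8 ε-transitions
  x·(y ∪ x)*·y → 8 ε-transitions
  (x·(y ∪ x)*·y)* → 12 ε-transitions
  y ∪ (x·(y ∪ x)*·y)* → 16 ε-transitions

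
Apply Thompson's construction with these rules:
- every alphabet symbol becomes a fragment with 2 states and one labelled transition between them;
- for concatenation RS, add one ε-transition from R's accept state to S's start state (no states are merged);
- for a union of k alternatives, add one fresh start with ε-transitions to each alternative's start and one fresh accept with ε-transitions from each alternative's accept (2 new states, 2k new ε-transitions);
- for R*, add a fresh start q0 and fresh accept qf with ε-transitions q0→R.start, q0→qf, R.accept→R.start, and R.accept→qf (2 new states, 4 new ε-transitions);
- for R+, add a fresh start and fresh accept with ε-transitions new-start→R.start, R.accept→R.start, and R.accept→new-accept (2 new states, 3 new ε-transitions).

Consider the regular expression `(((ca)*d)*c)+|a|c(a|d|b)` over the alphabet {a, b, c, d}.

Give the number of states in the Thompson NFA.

By structural recursion:
Each of the 9 symbol leaves contributes a 2-state fragment.
  ca → 4 states
  (ca)* → 6 states
  (ca)*d → 8 states
  ((ca)*d)* → 10 states
  ((ca)*d)*c → 12 states
  (((ca)*d)*c)+ → 14 states
  a|d|b → 8 states
  c(a|d|b) → 10 states
  (((ca)*d)*c)+|a|c(a|d|b) → 28 states

28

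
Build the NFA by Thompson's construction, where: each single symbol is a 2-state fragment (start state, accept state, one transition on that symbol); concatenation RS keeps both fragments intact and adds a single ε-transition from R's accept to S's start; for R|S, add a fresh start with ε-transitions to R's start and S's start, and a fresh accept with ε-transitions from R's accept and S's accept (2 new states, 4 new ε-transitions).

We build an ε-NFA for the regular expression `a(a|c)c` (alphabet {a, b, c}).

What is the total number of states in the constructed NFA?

10

Bottom-up over the parse tree:
Each of the 4 symbol leaves contributes a 2-state fragment.
  a|c → 6 states
  a(a|c)c → 10 states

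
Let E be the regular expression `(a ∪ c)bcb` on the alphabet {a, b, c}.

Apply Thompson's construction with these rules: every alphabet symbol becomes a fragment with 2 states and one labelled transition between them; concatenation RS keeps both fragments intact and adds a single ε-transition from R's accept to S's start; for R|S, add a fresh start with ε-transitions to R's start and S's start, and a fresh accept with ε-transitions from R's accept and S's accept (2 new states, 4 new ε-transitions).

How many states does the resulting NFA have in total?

12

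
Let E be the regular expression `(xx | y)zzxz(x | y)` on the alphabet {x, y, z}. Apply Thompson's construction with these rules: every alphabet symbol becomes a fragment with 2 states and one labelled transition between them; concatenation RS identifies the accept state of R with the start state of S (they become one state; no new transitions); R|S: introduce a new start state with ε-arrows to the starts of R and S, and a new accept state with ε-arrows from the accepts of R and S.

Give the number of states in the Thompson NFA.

16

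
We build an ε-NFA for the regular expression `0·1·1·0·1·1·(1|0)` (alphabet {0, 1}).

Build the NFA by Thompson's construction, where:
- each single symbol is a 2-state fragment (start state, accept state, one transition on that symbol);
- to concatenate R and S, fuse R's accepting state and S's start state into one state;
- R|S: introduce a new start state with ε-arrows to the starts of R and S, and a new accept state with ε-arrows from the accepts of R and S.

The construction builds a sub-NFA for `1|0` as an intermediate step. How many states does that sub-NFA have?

Fragment for `1|0`:
Each of the 2 symbol leaves contributes a 2-state fragment.
  1|0 — 6 states

6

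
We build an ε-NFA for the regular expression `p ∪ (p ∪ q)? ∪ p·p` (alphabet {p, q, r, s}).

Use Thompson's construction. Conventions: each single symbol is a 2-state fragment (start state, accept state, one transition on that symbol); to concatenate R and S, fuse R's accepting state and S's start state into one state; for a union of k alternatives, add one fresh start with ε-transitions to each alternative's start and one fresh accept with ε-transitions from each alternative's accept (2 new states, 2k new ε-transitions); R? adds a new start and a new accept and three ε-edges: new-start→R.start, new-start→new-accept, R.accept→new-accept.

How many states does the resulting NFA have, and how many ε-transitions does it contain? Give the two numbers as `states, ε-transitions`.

Recursing over subexpressions:
Each of the 5 symbol leaves contributes 2 states and 0 ε-transitions.
  p ∪ q — 6 states, 4 ε-transitions
  (p ∪ q)? — 8 states, 7 ε-transitions
  p·p — 3 states, 0 ε-transitions
  p ∪ (p ∪ q)? ∪ p·p — 15 states, 13 ε-transitions

15, 13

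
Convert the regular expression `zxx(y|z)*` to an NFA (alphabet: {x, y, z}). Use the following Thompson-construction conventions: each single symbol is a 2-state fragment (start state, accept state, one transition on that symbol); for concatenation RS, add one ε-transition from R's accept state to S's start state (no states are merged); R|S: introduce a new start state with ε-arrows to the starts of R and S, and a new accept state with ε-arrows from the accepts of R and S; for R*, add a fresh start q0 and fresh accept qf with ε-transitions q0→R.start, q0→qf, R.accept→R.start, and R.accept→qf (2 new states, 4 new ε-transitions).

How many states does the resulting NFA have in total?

Bottom-up over the parse tree:
Each of the 5 symbol leaves contributes a 2-state fragment.
  y|z — 6 states
  (y|z)* — 8 states
  zxx(y|z)* — 14 states

14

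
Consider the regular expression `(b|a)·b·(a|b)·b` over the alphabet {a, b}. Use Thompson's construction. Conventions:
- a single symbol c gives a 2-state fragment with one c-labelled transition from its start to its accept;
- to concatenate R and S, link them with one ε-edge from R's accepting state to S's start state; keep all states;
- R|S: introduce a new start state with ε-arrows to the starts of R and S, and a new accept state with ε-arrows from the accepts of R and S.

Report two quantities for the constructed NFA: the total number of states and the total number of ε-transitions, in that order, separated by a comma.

16, 11

Per subexpression:
Each of the 6 symbol leaves contributes 2 states and 0 ε-transitions.
  b|a — 6 states, 4 ε-transitions
  a|b — 6 states, 4 ε-transitions
  (b|a)·b·(a|b)·b — 16 states, 11 ε-transitions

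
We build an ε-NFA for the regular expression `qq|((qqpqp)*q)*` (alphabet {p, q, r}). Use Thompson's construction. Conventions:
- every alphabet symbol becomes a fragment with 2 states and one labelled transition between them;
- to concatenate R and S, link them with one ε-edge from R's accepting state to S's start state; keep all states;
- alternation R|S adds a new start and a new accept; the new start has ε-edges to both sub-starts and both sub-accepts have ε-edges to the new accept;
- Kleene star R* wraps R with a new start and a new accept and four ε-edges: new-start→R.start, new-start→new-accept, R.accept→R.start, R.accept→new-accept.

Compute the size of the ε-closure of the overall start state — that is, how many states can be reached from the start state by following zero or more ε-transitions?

9

Work bottom-up. For each fragment F, track |ε-closure(F.start)| and whether F's accept lies in that closure (i.e. whether F accepts ε). A single-symbol fragment has closure size 1 and does not accept ε.
  qq → |ε-closure| equals the left operand's closure size = 1 (its accept is not ε-reachable, so the closure stops there)
  qqpqp → same as the first factor's closure: |ε-closure| = 1
  (qqpqp)* → the star's fresh start ε-reaches both the body's start and the fresh accept: |ε-closure| = 2 + 1 = 3
  (qqpqp)*q → |ε-closure| = 3 + 1 = 4 (closure spills across the concat boundary because the left factor accepts ε)
  ((qqpqp)*q)* → |ε-closure| = 1 (new start) + 4 (body) + 1 (new accept) = 6
  qq|((qqpqp)*q)* → new start ε-reaches every alternative's start; at least one alternative accepts ε, so the union's new accept is reached too: |ε-closure| = 1 + 1 + 6 + 1 = 9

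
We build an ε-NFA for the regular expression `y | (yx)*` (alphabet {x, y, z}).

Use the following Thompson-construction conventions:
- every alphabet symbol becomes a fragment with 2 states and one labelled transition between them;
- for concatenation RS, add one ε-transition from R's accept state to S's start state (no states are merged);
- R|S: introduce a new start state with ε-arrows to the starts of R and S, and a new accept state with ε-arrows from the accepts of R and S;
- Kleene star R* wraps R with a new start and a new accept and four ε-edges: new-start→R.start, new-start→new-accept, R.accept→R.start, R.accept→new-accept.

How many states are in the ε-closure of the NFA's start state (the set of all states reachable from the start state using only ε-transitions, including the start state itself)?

6

Compute the ε-closure size of each fragment's start state recursively; a symbol fragment's start has no outgoing ε-edge, so its closure is just itself (size 1).
  yx — same as the first factor's closure: |ε-closure| = 1
  (yx)* — new start has ε-edges to the inner start and to the new accept, so |ε-closure| = 2 + 1 = 3
  y | (yx)* — |ε-closure| = 1 (new start) + (1 + 3) + 1 (new accept, since some branch ε-reaches its own accept) = 6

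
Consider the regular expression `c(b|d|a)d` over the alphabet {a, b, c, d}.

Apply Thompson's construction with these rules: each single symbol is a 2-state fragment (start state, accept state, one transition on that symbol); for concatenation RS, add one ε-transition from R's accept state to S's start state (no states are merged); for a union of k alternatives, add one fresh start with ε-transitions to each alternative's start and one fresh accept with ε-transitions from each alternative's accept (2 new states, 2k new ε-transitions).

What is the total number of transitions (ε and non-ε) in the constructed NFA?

Per subexpression:
Each of the 5 symbol leaves contributes 1 transition (1 symbol, 0 ε).
  b|d|a → 9 transitions (3 symbol, 6 ε)
  c(b|d|a)d → 13 transitions (5 symbol, 8 ε)

13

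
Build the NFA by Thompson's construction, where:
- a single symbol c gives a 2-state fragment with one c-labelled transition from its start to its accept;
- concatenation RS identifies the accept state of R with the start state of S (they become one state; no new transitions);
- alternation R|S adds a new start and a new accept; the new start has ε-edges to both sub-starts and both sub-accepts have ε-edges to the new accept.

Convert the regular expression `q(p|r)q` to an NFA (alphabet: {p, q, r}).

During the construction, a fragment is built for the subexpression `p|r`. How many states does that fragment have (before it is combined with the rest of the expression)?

Fragment for `p|r`:
Each of the 2 symbol leaves contributes a 2-state fragment.
  p|r : 6 states

6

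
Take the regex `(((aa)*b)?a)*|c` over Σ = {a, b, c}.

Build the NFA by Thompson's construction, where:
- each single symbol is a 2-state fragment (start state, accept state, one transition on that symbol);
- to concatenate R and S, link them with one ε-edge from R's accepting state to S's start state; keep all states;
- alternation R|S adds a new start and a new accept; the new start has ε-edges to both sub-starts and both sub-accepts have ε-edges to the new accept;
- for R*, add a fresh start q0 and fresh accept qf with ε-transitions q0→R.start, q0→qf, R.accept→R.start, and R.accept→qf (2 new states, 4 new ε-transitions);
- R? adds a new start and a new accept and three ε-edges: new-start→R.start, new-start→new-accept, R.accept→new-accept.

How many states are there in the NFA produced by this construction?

Bottom-up over the parse tree:
Each of the 5 symbol leaves contributes a 2-state fragment.
  aa — 4 states
  (aa)* — 6 states
  (aa)*b — 8 states
  ((aa)*b)? — 10 states
  ((aa)*b)?a — 12 states
  (((aa)*b)?a)* — 14 states
  (((aa)*b)?a)*|c — 18 states

18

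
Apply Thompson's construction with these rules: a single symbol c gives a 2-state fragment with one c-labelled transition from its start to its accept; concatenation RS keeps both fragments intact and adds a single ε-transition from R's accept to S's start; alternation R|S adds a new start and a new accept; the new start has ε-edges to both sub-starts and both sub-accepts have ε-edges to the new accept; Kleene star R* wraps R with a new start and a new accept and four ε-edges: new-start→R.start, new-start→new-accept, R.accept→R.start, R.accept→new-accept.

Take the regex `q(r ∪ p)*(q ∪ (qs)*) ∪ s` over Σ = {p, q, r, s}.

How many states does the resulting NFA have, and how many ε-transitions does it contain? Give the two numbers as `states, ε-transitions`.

Bottom-up over the parse tree:
Each of the 7 symbol leaves contributes 2 states and 0 ε-transitions.
  r ∪ p — 6 states, 4 ε-transitions
  (r ∪ p)* — 8 states, 8 ε-transitions
  qs — 4 states, 1 ε-transition
  (qs)* — 6 states, 5 ε-transitions
  q ∪ (qs)* — 10 states, 9 ε-transitions
  q(r ∪ p)*(q ∪ (qs)*) — 20 states, 19 ε-transitions
  q(r ∪ p)*(q ∪ (qs)*) ∪ s — 24 states, 23 ε-transitions

24, 23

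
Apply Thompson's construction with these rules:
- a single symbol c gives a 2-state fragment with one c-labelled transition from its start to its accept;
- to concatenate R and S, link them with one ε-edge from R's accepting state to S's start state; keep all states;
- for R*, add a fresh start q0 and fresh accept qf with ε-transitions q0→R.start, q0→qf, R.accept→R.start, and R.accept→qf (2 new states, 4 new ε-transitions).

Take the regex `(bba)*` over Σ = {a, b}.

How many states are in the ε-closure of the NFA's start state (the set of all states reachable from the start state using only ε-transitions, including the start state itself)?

Let C(F) = |ε-closure(F.start)| within fragment F, and note whether F accepts ε. Symbol fragments have C = 1 and do not accept ε. Then:
  bba — same as the first factor's closure: |closure| = 1
  (bba)* — new start has ε-edges to the inner start and to the new accept, so |closure| = 2 + 1 = 3

3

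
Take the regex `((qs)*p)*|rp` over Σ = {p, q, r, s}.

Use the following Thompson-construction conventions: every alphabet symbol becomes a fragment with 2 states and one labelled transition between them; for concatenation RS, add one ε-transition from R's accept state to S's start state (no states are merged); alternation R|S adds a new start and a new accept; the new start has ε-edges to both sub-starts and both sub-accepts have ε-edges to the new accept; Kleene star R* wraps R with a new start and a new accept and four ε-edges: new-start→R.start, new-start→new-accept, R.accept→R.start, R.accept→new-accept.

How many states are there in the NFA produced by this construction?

16

Bottom-up over the parse tree:
Each of the 5 symbol leaves contributes a 2-state fragment.
  qs : 4 states
  (qs)* : 6 states
  (qs)*p : 8 states
  ((qs)*p)* : 10 states
  rp : 4 states
  ((qs)*p)*|rp : 16 states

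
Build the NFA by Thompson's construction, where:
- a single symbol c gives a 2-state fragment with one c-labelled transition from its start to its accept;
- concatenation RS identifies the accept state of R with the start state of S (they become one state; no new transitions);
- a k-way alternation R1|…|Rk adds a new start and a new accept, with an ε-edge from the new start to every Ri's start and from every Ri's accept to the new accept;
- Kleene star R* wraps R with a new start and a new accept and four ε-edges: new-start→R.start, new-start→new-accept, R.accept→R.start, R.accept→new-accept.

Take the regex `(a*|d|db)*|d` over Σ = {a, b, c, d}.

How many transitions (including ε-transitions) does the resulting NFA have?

23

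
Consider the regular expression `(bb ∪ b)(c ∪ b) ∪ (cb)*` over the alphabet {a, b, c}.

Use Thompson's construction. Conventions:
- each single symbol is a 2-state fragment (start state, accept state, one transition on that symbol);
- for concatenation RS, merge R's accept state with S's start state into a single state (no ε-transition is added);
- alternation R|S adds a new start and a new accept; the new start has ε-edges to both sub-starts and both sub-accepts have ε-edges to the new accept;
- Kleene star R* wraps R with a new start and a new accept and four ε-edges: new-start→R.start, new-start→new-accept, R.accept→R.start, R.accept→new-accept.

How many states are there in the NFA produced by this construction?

19

Per subexpression:
Each of the 7 symbol leaves contributes a 2-state fragment.
  bb : 3 states
  bb ∪ b : 7 states
  c ∪ b : 6 states
  (bb ∪ b)(c ∪ b) : 12 states
  cb : 3 states
  (cb)* : 5 states
  (bb ∪ b)(c ∪ b) ∪ (cb)* : 19 states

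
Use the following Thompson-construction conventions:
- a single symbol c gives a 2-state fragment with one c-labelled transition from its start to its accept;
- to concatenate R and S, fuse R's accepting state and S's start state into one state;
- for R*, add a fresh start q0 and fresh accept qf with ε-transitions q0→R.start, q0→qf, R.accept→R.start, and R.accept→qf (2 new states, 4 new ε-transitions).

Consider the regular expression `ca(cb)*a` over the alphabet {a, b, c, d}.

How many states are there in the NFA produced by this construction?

8

Per subexpression:
Each of the 5 symbol leaves contributes a 2-state fragment.
  cb — 3 states
  (cb)* — 5 states
  ca(cb)*a — 8 states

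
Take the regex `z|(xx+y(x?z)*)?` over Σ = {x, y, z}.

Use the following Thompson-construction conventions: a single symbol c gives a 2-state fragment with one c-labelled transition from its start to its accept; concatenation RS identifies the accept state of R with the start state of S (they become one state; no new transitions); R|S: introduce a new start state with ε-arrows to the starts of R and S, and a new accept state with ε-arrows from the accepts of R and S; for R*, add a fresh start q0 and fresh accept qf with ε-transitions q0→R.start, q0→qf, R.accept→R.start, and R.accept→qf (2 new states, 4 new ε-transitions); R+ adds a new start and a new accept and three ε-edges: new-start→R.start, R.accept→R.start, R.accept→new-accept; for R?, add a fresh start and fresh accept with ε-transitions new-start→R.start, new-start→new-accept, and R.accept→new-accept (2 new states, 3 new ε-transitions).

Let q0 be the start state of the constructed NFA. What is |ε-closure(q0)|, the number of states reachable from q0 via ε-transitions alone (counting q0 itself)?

Work bottom-up. For each fragment F, track |ε-closure(F.start)| and whether F's accept lies in that closure (i.e. whether F accepts ε). A single-symbol fragment has closure size 1 and does not accept ε.
  x+ — new start ε-reaches only the body's start; the new accept needs a symbol first: |closure| = 1 + 1 = 2
  x? — new start has ε-edges to the inner start and to the new accept, so |closure| = 2 + 1 = 3
  x?z — |closure| = 3 + (1−1) = 3 (closure spills across the concat boundary because the left factor accepts ε)
  (x?z)* — new start has ε-edges to the inner start and to the new accept, so |closure| = 2 + 3 = 5
  xx+y(x?z)* — same as the first factor's closure: |closure| = 1
  (xx+y(x?z)*)? — new start has ε-edges to the inner start and to the new accept, so |closure| = 2 + 1 = 3
  z|(xx+y(x?z)*)? — |closure| = 1 (new start) + (1 + 3) + 1 (new accept, since some branch ε-reaches its own accept) = 6

6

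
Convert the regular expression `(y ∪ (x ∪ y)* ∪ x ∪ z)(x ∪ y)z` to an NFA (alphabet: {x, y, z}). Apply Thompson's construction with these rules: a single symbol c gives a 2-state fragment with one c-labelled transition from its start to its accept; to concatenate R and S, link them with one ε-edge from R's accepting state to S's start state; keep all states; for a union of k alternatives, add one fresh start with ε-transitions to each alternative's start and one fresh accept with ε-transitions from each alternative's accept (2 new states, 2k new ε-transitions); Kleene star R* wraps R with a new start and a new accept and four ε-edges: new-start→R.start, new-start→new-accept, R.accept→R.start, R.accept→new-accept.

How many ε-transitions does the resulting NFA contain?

22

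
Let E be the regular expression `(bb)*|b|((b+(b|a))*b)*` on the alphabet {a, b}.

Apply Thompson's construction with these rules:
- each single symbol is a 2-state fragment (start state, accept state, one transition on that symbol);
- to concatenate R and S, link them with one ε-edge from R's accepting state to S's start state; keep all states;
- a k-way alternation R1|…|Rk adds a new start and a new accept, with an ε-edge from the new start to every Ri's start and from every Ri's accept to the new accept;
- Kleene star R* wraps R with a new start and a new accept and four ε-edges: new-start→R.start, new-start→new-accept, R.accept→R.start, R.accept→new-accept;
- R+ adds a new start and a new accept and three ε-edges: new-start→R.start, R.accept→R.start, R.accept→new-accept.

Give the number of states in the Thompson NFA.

Per subexpression:
Each of the 7 symbol leaves contributes a 2-state fragment.
  bb : 4 states
  (bb)* : 6 states
  b+ : 4 states
  b|a : 6 states
  b+(b|a) : 10 states
  (b+(b|a))* : 12 states
  (b+(b|a))*b : 14 states
  ((b+(b|a))*b)* : 16 states
  (bb)*|b|((b+(b|a))*b)* : 26 states

26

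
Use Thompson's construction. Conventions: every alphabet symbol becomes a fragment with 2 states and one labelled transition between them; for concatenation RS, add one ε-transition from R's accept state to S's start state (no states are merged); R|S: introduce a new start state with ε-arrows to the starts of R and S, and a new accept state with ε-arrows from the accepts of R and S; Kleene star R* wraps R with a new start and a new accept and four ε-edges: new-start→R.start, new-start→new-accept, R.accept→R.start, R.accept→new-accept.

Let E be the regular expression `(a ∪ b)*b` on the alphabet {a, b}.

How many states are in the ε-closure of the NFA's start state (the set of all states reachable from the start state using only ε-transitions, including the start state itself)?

6

Let C(F) = |ε-closure(F.start)| within fragment F, and note whether F accepts ε. Symbol fragments have C = 1 and do not accept ε. Then:
  a ∪ b : |ε-closure| = 1 + 1 + 1 = 3 (the new accept is not ε-reachable since no branch accepts ε)
  (a ∪ b)* : the star's fresh start ε-reaches both the body's start and the fresh accept: |ε-closure| = 2 + 3 = 5
  (a ∪ b)*b : the left operand accepts ε, so the closure extends into the next operand (via the concat ε-link); |ε-closure| = 5 + 1 = 6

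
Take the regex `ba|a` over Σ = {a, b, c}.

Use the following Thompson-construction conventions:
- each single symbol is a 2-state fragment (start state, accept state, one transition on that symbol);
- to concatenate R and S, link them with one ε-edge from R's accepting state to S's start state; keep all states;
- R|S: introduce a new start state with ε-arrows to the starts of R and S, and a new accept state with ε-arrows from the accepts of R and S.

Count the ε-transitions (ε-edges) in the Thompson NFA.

5

Building bottom-up:
Each of the 3 symbol leaves contributes 0 ε-transitions.
  ba → 1 ε-transition
  ba|a → 5 ε-transitions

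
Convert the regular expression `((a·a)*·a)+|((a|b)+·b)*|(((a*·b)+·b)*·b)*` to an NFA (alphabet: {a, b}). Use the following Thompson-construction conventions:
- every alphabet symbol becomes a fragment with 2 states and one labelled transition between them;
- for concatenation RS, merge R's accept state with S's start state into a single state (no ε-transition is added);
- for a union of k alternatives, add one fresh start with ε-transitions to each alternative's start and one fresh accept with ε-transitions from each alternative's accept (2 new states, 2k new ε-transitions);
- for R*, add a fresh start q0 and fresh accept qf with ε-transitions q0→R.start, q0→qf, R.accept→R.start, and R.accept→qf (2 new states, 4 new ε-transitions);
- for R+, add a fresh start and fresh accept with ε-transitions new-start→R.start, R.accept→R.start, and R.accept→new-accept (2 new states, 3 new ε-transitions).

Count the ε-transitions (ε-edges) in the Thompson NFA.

39

Building bottom-up:
Each of the 10 symbol leaves contributes 0 ε-transitions.
  a·a = 0 ε-transitions
  (a·a)* = 4 ε-transitions
  (a·a)*·a = 4 ε-transitions
  ((a·a)*·a)+ = 7 ε-transitions
  a|b = 4 ε-transitions
  (a|b)+ = 7 ε-transitions
  (a|b)+·b = 7 ε-transitions
  ((a|b)+·b)* = 11 ε-transitions
  a* = 4 ε-transitions
  a*·b = 4 ε-transitions
  (a*·b)+ = 7 ε-transitions
  (a*·b)+·b = 7 ε-transitions
  ((a*·b)+·b)* = 11 ε-transitions
  ((a*·b)+·b)*·b = 11 ε-transitions
  (((a*·b)+·b)*·b)* = 15 ε-transitions
  ((a·a)*·a)+|((a|b)+·b)*|(((a*·b)+·b)*·b)* = 39 ε-transitions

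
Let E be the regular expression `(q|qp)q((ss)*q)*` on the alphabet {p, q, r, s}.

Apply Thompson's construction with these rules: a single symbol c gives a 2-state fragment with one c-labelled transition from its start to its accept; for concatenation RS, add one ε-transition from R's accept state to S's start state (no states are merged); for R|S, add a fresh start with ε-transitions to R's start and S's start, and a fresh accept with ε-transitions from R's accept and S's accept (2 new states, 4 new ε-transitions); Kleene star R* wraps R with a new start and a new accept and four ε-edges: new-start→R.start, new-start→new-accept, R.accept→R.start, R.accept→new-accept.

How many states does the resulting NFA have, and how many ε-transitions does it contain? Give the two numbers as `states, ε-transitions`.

20, 17

By structural recursion:
Each of the 7 symbol leaves contributes 2 states and 0 ε-transitions.
  qp — 4 states, 1 ε-transition
  q|qp — 8 states, 5 ε-transitions
  ss — 4 states, 1 ε-transition
  (ss)* — 6 states, 5 ε-transitions
  (ss)*q — 8 states, 6 ε-transitions
  ((ss)*q)* — 10 states, 10 ε-transitions
  (q|qp)q((ss)*q)* — 20 states, 17 ε-transitions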